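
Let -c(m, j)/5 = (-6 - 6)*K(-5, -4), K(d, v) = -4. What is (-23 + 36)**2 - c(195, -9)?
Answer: 409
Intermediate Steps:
c(m, j) = -240 (c(m, j) = -5*(-6 - 6)*(-4) = -(-60)*(-4) = -5*48 = -240)
(-23 + 36)**2 - c(195, -9) = (-23 + 36)**2 - 1*(-240) = 13**2 + 240 = 169 + 240 = 409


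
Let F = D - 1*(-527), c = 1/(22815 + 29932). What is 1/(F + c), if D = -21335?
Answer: -52747/1097559575 ≈ -4.8058e-5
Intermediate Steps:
c = 1/52747 ≈ 1.8958e-5
F = -20808 (F = -21335 - 1*(-527) = -21335 + 527 = -20808)
1/(F + c) = 1/(-20808 + 1/52747) = 1/(-1097559575/52747) = -52747/1097559575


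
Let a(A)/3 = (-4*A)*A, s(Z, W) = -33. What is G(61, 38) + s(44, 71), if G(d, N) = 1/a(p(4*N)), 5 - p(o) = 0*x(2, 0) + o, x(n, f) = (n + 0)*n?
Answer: -8557165/259308 ≈ -33.000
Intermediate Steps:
x(n, f) = n**2 (x(n, f) = n*n = n**2)
p(o) = 5 - o (p(o) = 5 - (0*2**2 + o) = 5 - (0*4 + o) = 5 - (0 + o) = 5 - o)
a(A) = -12*A**2 (a(A) = 3*((-4*A)*A) = 3*(-4*A**2) = -12*A**2)
G(d, N) = -1/(12*(5 - 4*N)**2) (G(d, N) = 1/(-12*(5 - 4*N)**2) = -1/(12*(5 - 4*N)**2))
G(61, 38) + s(44, 71) = -1/(12*(-5 + 4*38)**2) - 33 = -1/(12*(-5 + 152)**2) - 33 = -1/12/147**2 - 33 = -1/12*1/21609 - 33 = -1/259308 - 33 = -8557165/259308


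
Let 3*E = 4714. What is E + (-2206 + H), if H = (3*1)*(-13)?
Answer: -2021/3 ≈ -673.67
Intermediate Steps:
E = 4714/3 (E = (⅓)*4714 = 4714/3 ≈ 1571.3)
H = -39 (H = 3*(-13) = -39)
E + (-2206 + H) = 4714/3 + (-2206 - 39) = 4714/3 - 2245 = -2021/3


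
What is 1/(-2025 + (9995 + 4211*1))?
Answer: 1/12181 ≈ 8.2095e-5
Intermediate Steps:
1/(-2025 + (9995 + 4211*1)) = 1/(-2025 + (9995 + 4211)) = 1/(-2025 + 14206) = 1/12181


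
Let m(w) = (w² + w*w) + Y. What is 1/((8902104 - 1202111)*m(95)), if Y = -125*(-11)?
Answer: 1/149572364025 ≈ 6.6857e-12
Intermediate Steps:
Y = 1375
m(w) = 1375 + 2*w² (m(w) = (w² + w*w) + 1375 = (w² + w²) + 1375 = 2*w² + 1375 = 1375 + 2*w²)
1/((8902104 - 1202111)*m(95)) = 1/((8902104 - 1202111)*(1375 + 2*95²)) = 1/(7699993*(1375 + 2*9025)) = 1/(7699993*(1375 + 18050)) = (1/7699993)/19425 = (1/7699993)*(1/19425) = 1/149572364025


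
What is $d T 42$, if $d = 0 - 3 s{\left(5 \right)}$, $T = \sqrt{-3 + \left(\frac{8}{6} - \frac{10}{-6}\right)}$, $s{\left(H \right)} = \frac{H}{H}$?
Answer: $0$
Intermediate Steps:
$s{\left(H \right)} = 1$
$T = 0$ ($T = \sqrt{-3 + \left(8 \cdot \frac{1}{6} - - \frac{5}{3}\right)} = \sqrt{-3 + \left(\frac{4}{3} + \frac{5}{3}\right)} = \sqrt{-3 + 3} = \sqrt{0} = 0$)
$d = -3$ ($d = 0 - 3 = -3$)
$d T 42 = \left(-3\right) 0 \cdot 42 = 0 \cdot 42 = 0$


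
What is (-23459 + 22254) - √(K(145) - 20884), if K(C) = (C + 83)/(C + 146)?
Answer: -1205 - 2*I*√49122546/97 ≈ -1205.0 - 144.51*I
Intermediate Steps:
K(C) = (83 + C)/(146 + C)
(-23459 + 22254) - √(K(145) - 20884) = (-23459 + 22254) - √((83 + 145)/(146 + 145) - 20884) = -1205 - √(228/291 - 20884) = -1205 - √((1/291)*228 - 20884) = -1205 - √(76/97 - 20884) = -1205 - √(-2025672/97) = -1205 - 2*I*√49122546/97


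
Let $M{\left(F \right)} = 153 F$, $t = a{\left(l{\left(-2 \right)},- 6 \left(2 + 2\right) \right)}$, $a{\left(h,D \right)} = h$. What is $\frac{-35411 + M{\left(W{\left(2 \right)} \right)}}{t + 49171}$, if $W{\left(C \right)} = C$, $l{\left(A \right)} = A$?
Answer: $- \frac{35105}{49169} \approx -0.71397$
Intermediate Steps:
$t = -2$
$\frac{-35411 + M{\left(W{\left(2 \right)} \right)}}{t + 49171} = \frac{-35411 + 153 \cdot 2}{-2 + 49171} = \frac{-35411 + 306}{49169} = \left(-35105\right) \frac{1}{49169} = - \frac{35105}{49169}$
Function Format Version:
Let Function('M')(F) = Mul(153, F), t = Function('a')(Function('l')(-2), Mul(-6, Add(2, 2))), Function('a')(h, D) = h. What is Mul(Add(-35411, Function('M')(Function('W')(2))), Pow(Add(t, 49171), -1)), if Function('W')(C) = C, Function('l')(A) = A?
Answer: Rational(-35105, 49169) ≈ -0.71397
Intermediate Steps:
t = -2
Mul(Add(-35411, Function('M')(Function('W')(2))), Pow(Add(t, 49171), -1)) = Mul(Add(-35411, Mul(153, 2)), Pow(Add(-2, 49171), -1)) = Mul(Add(-35411, 306), Pow(49169, -1)) = Mul(-35105, Rational(1, 49169)) = Rational(-35105, 49169)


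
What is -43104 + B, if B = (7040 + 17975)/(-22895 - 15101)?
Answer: -1637804599/37996 ≈ -43105.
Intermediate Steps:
B = -25015/37996 (B = 25015/(-37996) = 25015*(-1/37996) = -25015/37996 ≈ -0.65836)
-43104 + B = -43104 - 25015/37996 = -1637804599/37996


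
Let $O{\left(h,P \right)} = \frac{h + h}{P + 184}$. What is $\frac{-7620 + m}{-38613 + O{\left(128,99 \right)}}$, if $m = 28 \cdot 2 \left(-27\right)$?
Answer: $\frac{2584356}{10927223} \approx 0.23651$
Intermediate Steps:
$m = -1512$ ($m = 56 \left(-27\right) = -1512$)
$O{\left(h,P \right)} = \frac{2 h}{184 + P}$
$\frac{-7620 + m}{-38613 + O{\left(128,99 \right)}} = \frac{-7620 - 1512}{-38613 + 2 \cdot 128 \frac{1}{184 + 99}} = - \frac{9132}{-38613 + 2 \cdot 128 \cdot \frac{1}{283}} = - \frac{9132}{-38613 + \frac{256}{283}} = - \frac{9132}{- \frac{10927223}{283}} = \left(-9132\right) \left(- \frac{283}{10927223}\right) = \frac{2584356}{10927223}$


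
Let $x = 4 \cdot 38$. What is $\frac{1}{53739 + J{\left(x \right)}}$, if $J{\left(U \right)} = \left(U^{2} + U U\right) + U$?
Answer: $\frac{1}{100099} \approx 9.9901 \cdot 10^{-6}$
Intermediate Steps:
$x = 152$
$J{\left(U \right)} = U + 2 U^{2}$ ($J{\left(U \right)} = \left(U^{2} + U^{2}\right) + U = 2 U^{2} + U = U + 2 U^{2}$)
$\frac{1}{53739 + J{\left(x \right)}} = \frac{1}{53739 + 152 \left(1 + 2 \cdot 152\right)} = \frac{1}{53739 + 152 \left(1 + 304\right)} = \frac{1}{53739 + 152 \cdot 305} = \frac{1}{53739 + 46360} = \frac{1}{100099}$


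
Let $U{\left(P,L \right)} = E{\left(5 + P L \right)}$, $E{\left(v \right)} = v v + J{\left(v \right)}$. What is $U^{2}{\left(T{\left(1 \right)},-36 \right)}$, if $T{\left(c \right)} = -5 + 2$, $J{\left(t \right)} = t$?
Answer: $165945924$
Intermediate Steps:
$T{\left(c \right)} = -3$
$E{\left(v \right)} = v + v^{2}$ ($E{\left(v \right)} = v v + v = v^{2} + v = v + v^{2}$)
$U{\left(P,L \right)} = \left(5 + L P\right) \left(6 + L P\right)$ ($U{\left(P,L \right)} = \left(5 + P L\right) \left(1 + \left(5 + P L\right)\right) = \left(5 + L P\right) \left(1 + \left(5 + L P\right)\right) = \left(5 + L P\right) \left(6 + L P\right)$)
$U^{2}{\left(T{\left(1 \right)},-36 \right)} = \left(5 + \left(5 - -108\right)^{2} - -108\right)^{2} = \left(5 + \left(5 + 108\right)^{2} + 108\right)^{2} = \left(5 + 113^{2} + 108\right)^{2} = \left(5 + 12769 + 108\right)^{2} = 12882^{2} = 165945924$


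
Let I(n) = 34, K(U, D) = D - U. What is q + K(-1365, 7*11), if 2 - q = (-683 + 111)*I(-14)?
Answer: 20892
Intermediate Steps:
q = 19450 (q = 2 - (-683 + 111)*34 = 2 - (-572)*34 = 2 - 1*(-19448) = 2 + 19448 = 19450)
q + K(-1365, 7*11) = 19450 + (7*11 - 1*(-1365)) = 19450 + (77 + 1365) = 19450 + 1442 = 20892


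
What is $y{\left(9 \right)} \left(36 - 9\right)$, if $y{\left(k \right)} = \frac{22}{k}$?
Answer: $66$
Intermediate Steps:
$y{\left(9 \right)} \left(36 - 9\right) = \frac{22}{9} \left(36 - 9\right) = 22 \cdot \frac{1}{9} \cdot 27 = \frac{22}{9} \cdot 27 = 66$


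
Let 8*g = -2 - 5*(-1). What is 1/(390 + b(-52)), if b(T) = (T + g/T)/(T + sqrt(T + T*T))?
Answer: 159103360/69369963121 - 3600064*sqrt(663)/346849815605 ≈ 0.0020263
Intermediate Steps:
g = 3/8 (g = (-2 - 5*(-1))/8 = (-2 + 5)/8 = (1/8)*3 = 3/8 ≈ 0.37500)
b(T) = (T + 3/(8*T))/(T + sqrt(T + T**2)) (b(T) = (T + 3/(8*T))/(T + sqrt(T + T*T)) = (T + 3/(8*T))/(T + sqrt(T + T**2)))
1/(390 + b(-52)) = 1/(390 + (3/8 + (-52)**2)/((-52)*(-52 + sqrt(-52*(1 - 52))))) = 1/(390 - (3/8 + 2704)/(52*(-52 + sqrt(-52*(-51))))) = 1/(390 - 1/52*21635/8/(-52 + sqrt(2652))) = 1/(390 - 1/52*21635/8/(-52 + 2*sqrt(663))) = 1/(390 - 21635/(416*(-52 + 2*sqrt(663))))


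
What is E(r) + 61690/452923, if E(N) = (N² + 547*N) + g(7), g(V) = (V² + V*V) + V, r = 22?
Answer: 5717308719/452923 ≈ 12623.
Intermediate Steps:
g(V) = V + 2*V² (g(V) = (V² + V²) + V = 2*V² + V = V + 2*V²)
E(N) = 105 + N² + 547*N (E(N) = (N² + 547*N) + 7*(1 + 2*7) = (N² + 547*N) + 7*(1 + 14) = (N² + 547*N) + 7*15 = (N² + 547*N) + 105 = 105 + N² + 547*N)
E(r) + 61690/452923 = (105 + 22² + 547*22) + 61690/452923 = (105 + 484 + 12034) + 61690*(1/452923) = 12623 + 61690/452923 = 5717308719/452923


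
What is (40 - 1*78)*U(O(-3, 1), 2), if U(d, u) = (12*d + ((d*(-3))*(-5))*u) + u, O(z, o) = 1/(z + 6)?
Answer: -608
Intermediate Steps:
O(z, o) = 1/(6 + z)
U(d, u) = u + 12*d + 15*d*u (U(d, u) = (12*d + (-3*d*(-5))*u) + u = (12*d + (15*d)*u) + u = (12*d + 15*d*u) + u = u + 12*d + 15*d*u)
(40 - 1*78)*U(O(-3, 1), 2) = (40 - 1*78)*(2 + 12/(6 - 3) + 15*2/(6 - 3)) = (40 - 78)*(2 + 12/3 + 15*2/3) = -38*(2 + 12*(1/3) + 15*(1/3)*2) = -38*(2 + 4 + 10) = -38*16 = -608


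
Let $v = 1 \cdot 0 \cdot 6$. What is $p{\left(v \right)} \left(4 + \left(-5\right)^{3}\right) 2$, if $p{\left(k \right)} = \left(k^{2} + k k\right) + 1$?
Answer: $-242$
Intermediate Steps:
$v = 0$ ($v = 0 \cdot 6 = 0$)
$p{\left(k \right)} = 1 + 2 k^{2}$ ($p{\left(k \right)} = \left(k^{2} + k^{2}\right) + 1 = 2 k^{2} + 1 = 1 + 2 k^{2}$)
$p{\left(v \right)} \left(4 + \left(-5\right)^{3}\right) 2 = \left(1 + 2 \cdot 0^{2}\right) \left(4 + \left(-5\right)^{3}\right) 2 = \left(1 + 2 \cdot 0\right) \left(4 - 125\right) 2 = \left(1 + 0\right) \left(\left(-121\right) 2\right) = 1 \left(-242\right) = -242$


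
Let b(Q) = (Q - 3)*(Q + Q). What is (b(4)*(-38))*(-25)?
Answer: 7600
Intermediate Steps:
b(Q) = 2*Q*(-3 + Q) (b(Q) = (-3 + Q)*(2*Q) = 2*Q*(-3 + Q))
(b(4)*(-38))*(-25) = ((2*4*(-3 + 4))*(-38))*(-25) = ((2*4*1)*(-38))*(-25) = (8*(-38))*(-25) = -304*(-25) = 7600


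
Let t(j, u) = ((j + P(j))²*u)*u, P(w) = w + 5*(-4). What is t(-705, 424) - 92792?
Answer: 367623849608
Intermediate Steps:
P(w) = -20 + w (P(w) = w - 20 = -20 + w)
t(j, u) = u²*(-20 + 2*j)² (t(j, u) = ((j + (-20 + j))²*u)*u = ((-20 + 2*j)²*u)*u = (u*(-20 + 2*j)²)*u = u²*(-20 + 2*j)²)
t(-705, 424) - 92792 = 4*424²*(-10 - 705)² - 92792 = 4*179776*(-715)² - 92792 = 4*179776*511225 - 92792 = 367623942400 - 92792 = 367623849608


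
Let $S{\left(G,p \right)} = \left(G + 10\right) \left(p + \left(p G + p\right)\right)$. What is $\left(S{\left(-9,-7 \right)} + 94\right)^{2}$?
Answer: $20449$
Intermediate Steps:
$S{\left(G,p \right)} = \left(10 + G\right) \left(2 p + G p\right)$ ($S{\left(G,p \right)} = \left(10 + G\right) \left(p + \left(G p + p\right)\right) = \left(10 + G\right) \left(p + \left(p + G p\right)\right) = \left(10 + G\right) \left(2 p + G p\right)$)
$\left(S{\left(-9,-7 \right)} + 94\right)^{2} = \left(- 7 \left(20 + \left(-9\right)^{2} + 12 \left(-9\right)\right) + 94\right)^{2} = \left(- 7 \left(20 + 81 - 108\right) + 94\right)^{2} = \left(\left(-7\right) \left(-7\right) + 94\right)^{2} = \left(49 + 94\right)^{2} = 143^{2} = 20449$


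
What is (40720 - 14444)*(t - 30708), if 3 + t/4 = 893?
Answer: -713340848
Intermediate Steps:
t = 3560 (t = -12 + 4*893 = -12 + 3572 = 3560)
(40720 - 14444)*(t - 30708) = (40720 - 14444)*(3560 - 30708) = 26276*(-27148) = -713340848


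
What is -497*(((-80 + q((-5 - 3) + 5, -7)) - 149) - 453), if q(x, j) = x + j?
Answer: 343924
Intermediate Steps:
q(x, j) = j + x
-497*(((-80 + q((-5 - 3) + 5, -7)) - 149) - 453) = -497*(((-80 + (-7 + ((-5 - 3) + 5))) - 149) - 453) = -497*(((-80 + (-7 + (-8 + 5))) - 149) - 453) = -497*(((-80 + (-7 - 3)) - 149) - 453) = -497*(((-80 - 10) - 149) - 453) = -497*((-90 - 149) - 453) = -497*(-239 - 453) = -497*(-692) = 343924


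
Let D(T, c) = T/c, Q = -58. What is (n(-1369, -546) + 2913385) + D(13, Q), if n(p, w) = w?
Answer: 168944649/58 ≈ 2.9128e+6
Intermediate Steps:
(n(-1369, -546) + 2913385) + D(13, Q) = (-546 + 2913385) + 13/(-58) = 2912839 + 13*(-1/58) = 2912839 - 13/58 = 168944649/58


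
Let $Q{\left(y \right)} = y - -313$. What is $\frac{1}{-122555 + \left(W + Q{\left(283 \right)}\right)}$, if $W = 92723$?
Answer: $- \frac{1}{29236} \approx -3.4204 \cdot 10^{-5}$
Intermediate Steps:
$Q{\left(y \right)} = 313 + y$ ($Q{\left(y \right)} = y + 313 = 313 + y$)
$\frac{1}{-122555 + \left(W + Q{\left(283 \right)}\right)} = \frac{1}{-122555 + \left(92723 + \left(313 + 283\right)\right)} = \frac{1}{-122555 + \left(92723 + 596\right)} = \frac{1}{-122555 + 93319} = \frac{1}{-29236} = - \frac{1}{29236}$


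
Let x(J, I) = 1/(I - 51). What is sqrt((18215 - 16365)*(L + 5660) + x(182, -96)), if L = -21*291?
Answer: I*sqrt(367948353)/21 ≈ 913.43*I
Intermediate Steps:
L = -6111
x(J, I) = 1/(-51 + I)
sqrt((18215 - 16365)*(L + 5660) + x(182, -96)) = sqrt((18215 - 16365)*(-6111 + 5660) + 1/(-51 - 96)) = sqrt(1850*(-451) + 1/(-147)) = sqrt(-834350 - 1/147) = sqrt(-122649451/147) = I*sqrt(367948353)/21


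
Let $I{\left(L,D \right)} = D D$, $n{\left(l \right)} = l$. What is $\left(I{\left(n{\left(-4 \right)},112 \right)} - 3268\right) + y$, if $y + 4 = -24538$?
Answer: $-15266$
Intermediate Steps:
$y = -24542$ ($y = -4 - 24538 = -24542$)
$I{\left(L,D \right)} = D^{2}$
$\left(I{\left(n{\left(-4 \right)},112 \right)} - 3268\right) + y = \left(112^{2} - 3268\right) - 24542 = \left(12544 - 3268\right) - 24542 = 9276 - 24542 = -15266$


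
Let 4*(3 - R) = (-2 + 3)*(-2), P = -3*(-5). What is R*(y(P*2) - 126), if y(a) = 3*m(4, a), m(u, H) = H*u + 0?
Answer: 819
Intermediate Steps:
P = 15
m(u, H) = H*u
R = 7/2 (R = 3 - (-2 + 3)*(-2)/4 = 3 - (-2)/4 = 3 - 1/4*(-2) = 3 + 1/2 = 7/2 ≈ 3.5000)
y(a) = 12*a (y(a) = 3*(a*4) = 3*(4*a) = 12*a)
R*(y(P*2) - 126) = 7*(12*(15*2) - 126)/2 = 7*(12*30 - 126)/2 = 7*(360 - 126)/2 = (7/2)*234 = 819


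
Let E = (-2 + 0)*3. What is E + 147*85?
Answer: 12489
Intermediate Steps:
E = -6 (E = -2*3 = -6)
E + 147*85 = -6 + 147*85 = -6 + 12495 = 12489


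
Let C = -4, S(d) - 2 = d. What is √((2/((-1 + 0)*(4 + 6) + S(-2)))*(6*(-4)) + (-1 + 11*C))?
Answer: I*√1005/5 ≈ 6.3403*I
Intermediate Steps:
S(d) = 2 + d
√((2/((-1 + 0)*(4 + 6) + S(-2)))*(6*(-4)) + (-1 + 11*C)) = √((2/((-1 + 0)*(4 + 6) + (2 - 2)))*(6*(-4)) + (-1 + 11*(-4))) = √((2/(-1*10 + 0))*(-24) + (-1 - 44)) = √((2/(-10 + 0))*(-24) - 45) = √((2/(-10))*(-24) - 45) = √(-⅒*2*(-24) - 45) = √(-⅕*(-24) - 45) = √(24/5 - 45) = √(-201/5) = I*√1005/5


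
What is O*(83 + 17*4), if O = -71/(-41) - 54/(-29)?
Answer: 645223/1189 ≈ 542.66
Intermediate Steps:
O = 4273/1189 (O = -71*(-1/41) - 54*(-1/29) = 71/41 + 54/29 = 4273/1189 ≈ 3.5938)
O*(83 + 17*4) = 4273*(83 + 17*4)/1189 = 4273*(83 + 68)/1189 = (4273/1189)*151 = 645223/1189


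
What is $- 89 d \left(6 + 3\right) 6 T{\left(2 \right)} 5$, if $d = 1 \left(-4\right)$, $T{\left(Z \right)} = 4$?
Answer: $384480$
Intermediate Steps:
$d = -4$
$- 89 d \left(6 + 3\right) 6 T{\left(2 \right)} 5 = \left(-89\right) \left(-4\right) \left(6 + 3\right) 6 \cdot 4 \cdot 5 = 356 \cdot 9 \cdot 6 \cdot 4 \cdot 5 = 356 \cdot 54 \cdot 4 \cdot 5 = 356 \cdot 216 \cdot 5 = 356 \cdot 1080 = 384480$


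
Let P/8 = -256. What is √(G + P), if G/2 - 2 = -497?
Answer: 7*I*√62 ≈ 55.118*I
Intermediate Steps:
P = -2048 (P = 8*(-256) = -2048)
G = -990 (G = 4 + 2*(-497) = 4 - 994 = -990)
√(G + P) = √(-990 - 2048) = √(-3038) = 7*I*√62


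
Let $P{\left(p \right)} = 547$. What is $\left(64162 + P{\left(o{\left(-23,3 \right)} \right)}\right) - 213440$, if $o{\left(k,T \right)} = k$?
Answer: $-148731$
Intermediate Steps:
$\left(64162 + P{\left(o{\left(-23,3 \right)} \right)}\right) - 213440 = \left(64162 + 547\right) - 213440 = 64709 - 213440 = -148731$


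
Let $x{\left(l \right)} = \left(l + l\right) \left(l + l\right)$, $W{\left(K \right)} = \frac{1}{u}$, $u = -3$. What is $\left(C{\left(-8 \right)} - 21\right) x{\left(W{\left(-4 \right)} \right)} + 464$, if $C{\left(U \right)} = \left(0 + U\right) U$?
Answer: $\frac{4348}{9} \approx 483.11$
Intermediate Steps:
$W{\left(K \right)} = - \frac{1}{3}$ ($W{\left(K \right)} = \frac{1}{-3} = - \frac{1}{3}$)
$C{\left(U \right)} = U^{2}$ ($C{\left(U \right)} = U U = U^{2}$)
$x{\left(l \right)} = 4 l^{2}$ ($x{\left(l \right)} = 2 l 2 l = 4 l^{2}$)
$\left(C{\left(-8 \right)} - 21\right) x{\left(W{\left(-4 \right)} \right)} + 464 = \left(\left(-8\right)^{2} - 21\right) 4 \left(- \frac{1}{3}\right)^{2} + 464 = \left(64 - 21\right) 4 \cdot \frac{1}{9} + 464 = 43 \cdot \frac{4}{9} + 464 = \frac{172}{9} + 464 = \frac{4348}{9}$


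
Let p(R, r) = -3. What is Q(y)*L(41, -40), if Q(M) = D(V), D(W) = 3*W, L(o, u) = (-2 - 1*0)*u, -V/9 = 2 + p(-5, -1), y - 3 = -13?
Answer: 2160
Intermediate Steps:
y = -10 (y = 3 - 13 = -10)
V = 9 (V = -9*(2 - 3) = -9*(-1) = 9)
L(o, u) = -2*u (L(o, u) = (-2 + 0)*u = -2*u)
Q(M) = 27 (Q(M) = 3*9 = 27)
Q(y)*L(41, -40) = 27*(-2*(-40)) = 27*80 = 2160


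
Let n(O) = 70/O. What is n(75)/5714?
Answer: 7/42855 ≈ 0.00016334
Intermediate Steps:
n(75)/5714 = (70/75)/5714 = (70*(1/75))*(1/5714) = (14/15)*(1/5714) = 7/42855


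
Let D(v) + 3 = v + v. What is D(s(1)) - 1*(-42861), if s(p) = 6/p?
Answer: 42870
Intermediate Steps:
D(v) = -3 + 2*v (D(v) = -3 + (v + v) = -3 + 2*v)
D(s(1)) - 1*(-42861) = (-3 + 2*(6/1)) - 1*(-42861) = (-3 + 2*(6*1)) + 42861 = (-3 + 2*6) + 42861 = (-3 + 12) + 42861 = 9 + 42861 = 42870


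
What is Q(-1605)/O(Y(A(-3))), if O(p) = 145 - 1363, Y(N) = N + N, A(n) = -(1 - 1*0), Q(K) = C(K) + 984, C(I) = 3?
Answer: -47/58 ≈ -0.81034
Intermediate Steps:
Q(K) = 987 (Q(K) = 3 + 984 = 987)
A(n) = -1 (A(n) = -(1 + 0) = -1*1 = -1)
Y(N) = 2*N
O(p) = -1218
Q(-1605)/O(Y(A(-3))) = 987/(-1218) = 987*(-1/1218) = -47/58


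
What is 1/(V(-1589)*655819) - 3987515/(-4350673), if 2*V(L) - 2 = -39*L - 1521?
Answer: 79043652908452083/86242455893268262 ≈ 0.91653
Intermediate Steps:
V(L) = -1519/2 - 39*L/2 (V(L) = 1 + (-39*L - 1521)/2 = 1 + (-1521 - 39*L)/2 = 1 + (-1521/2 - 39*L/2) = -1519/2 - 39*L/2)
1/(V(-1589)*655819) - 3987515/(-4350673) = 1/(-1519/2 - 39/2*(-1589)*655819) - 3987515/(-4350673) = (1/655819)/(-1519/2 + 61971/2) - 3987515*(-1/4350673) = (1/655819)/30226 + 3987515/4350673 = (1/30226)*(1/655819) + 3987515/4350673 = 1/19822785094 + 3987515/4350673 = 79043652908452083/86242455893268262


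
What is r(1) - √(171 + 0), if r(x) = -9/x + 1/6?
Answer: -53/6 - 3*√19 ≈ -21.910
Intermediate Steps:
r(x) = ⅙ - 9/x (r(x) = -9/x + 1*(⅙) = -9/x + ⅙ = ⅙ - 9/x)
r(1) - √(171 + 0) = (⅙)*(-54 + 1)/1 - √(171 + 0) = (⅙)*1*(-53) - √171 = -53/6 - 3*√19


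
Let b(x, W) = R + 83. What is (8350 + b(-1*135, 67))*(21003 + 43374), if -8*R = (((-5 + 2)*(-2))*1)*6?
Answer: 1085203089/2 ≈ 5.4260e+8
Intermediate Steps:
R = -9/2 (R = -((-5 + 2)*(-2))*1*6/8 = --3*(-2)*1*6/8 = -6*1*6/8 = -3*6/4 = -⅛*36 = -9/2 ≈ -4.5000)
b(x, W) = 157/2 (b(x, W) = -9/2 + 83 = 157/2)
(8350 + b(-1*135, 67))*(21003 + 43374) = (8350 + 157/2)*(21003 + 43374) = (16857/2)*64377 = 1085203089/2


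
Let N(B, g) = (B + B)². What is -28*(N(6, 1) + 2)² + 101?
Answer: -596747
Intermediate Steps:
N(B, g) = 4*B² (N(B, g) = (2*B)² = 4*B²)
-28*(N(6, 1) + 2)² + 101 = -28*(4*6² + 2)² + 101 = -28*(4*36 + 2)² + 101 = -28*(144 + 2)² + 101 = -28*146² + 101 = -28*21316 + 101 = -596848 + 101 = -596747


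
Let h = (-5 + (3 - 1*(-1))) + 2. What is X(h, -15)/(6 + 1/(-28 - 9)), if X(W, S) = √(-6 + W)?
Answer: 37*I*√5/221 ≈ 0.37436*I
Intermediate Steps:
h = 1 (h = (-5 + (3 + 1)) + 2 = (-5 + 4) + 2 = -1 + 2 = 1)
X(h, -15)/(6 + 1/(-28 - 9)) = √(-6 + 1)/(6 + 1/(-28 - 9)) = √(-5)/(6 + 1/(-37)) = (I*√5)/(6 - 1/37) = (I*√5)/(221/37) = 37*(I*√5)/221 = 37*I*√5/221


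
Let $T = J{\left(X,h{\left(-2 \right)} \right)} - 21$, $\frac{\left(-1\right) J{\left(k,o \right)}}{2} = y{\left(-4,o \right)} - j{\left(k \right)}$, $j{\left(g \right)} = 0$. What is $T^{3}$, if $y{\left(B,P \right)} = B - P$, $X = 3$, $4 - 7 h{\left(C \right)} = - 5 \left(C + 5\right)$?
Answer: $- \frac{148877}{343} \approx -434.04$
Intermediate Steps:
$h{\left(C \right)} = \frac{29}{7} + \frac{5 C}{7}$ ($h{\left(C \right)} = \frac{4}{7} - \frac{\left(-5\right) \left(C + 5\right)}{7} = \frac{4}{7} - \frac{\left(-5\right) \left(5 + C\right)}{7} = \frac{4}{7} - \frac{-25 - 5 C}{7} = \frac{4}{7} + \left(\frac{25}{7} + \frac{5 C}{7}\right) = \frac{29}{7} + \frac{5 C}{7}$)
$J{\left(k,o \right)} = 8 + 2 o$ ($J{\left(k,o \right)} = - 2 \left(\left(-4 - o\right) - 0\right) = - 2 \left(\left(-4 - o\right) + 0\right) = - 2 \left(-4 - o\right) = 8 + 2 o$)
$T = - \frac{53}{7}$ ($T = \left(8 + 2 \left(\frac{29}{7} + \frac{5}{7} \left(-2\right)\right)\right) - 21 = \left(8 + 2 \left(\frac{29}{7} - \frac{10}{7}\right)\right) - 21 = \left(8 + 2 \cdot \frac{19}{7}\right) - 21 = \left(8 + \frac{38}{7}\right) - 21 = \frac{94}{7} - 21 = - \frac{53}{7} \approx -7.5714$)
$T^{3} = \left(- \frac{53}{7}\right)^{3} = - \frac{148877}{343}$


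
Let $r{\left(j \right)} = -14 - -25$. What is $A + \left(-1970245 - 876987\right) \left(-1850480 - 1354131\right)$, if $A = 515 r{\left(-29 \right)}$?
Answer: $9124270992417$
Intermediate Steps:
$r{\left(j \right)} = 11$ ($r{\left(j \right)} = -14 + 25 = 11$)
$A = 5665$ ($A = 515 \cdot 11 = 5665$)
$A + \left(-1970245 - 876987\right) \left(-1850480 - 1354131\right) = 5665 + \left(-1970245 - 876987\right) \left(-1850480 - 1354131\right) = 5665 - -9124270986752 = 5665 + 9124270986752 = 9124270992417$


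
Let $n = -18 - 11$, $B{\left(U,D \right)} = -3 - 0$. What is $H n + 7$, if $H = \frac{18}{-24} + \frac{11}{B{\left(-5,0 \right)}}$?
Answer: $\frac{1621}{12} \approx 135.08$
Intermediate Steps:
$B{\left(U,D \right)} = -3$ ($B{\left(U,D \right)} = -3 + 0 = -3$)
$H = - \frac{53}{12}$ ($H = \frac{18}{-24} + \frac{11}{-3} = 18 \left(- \frac{1}{24}\right) + 11 \left(- \frac{1}{3}\right) = - \frac{3}{4} - \frac{11}{3} = - \frac{53}{12} \approx -4.4167$)
$n = -29$
$H n + 7 = \left(- \frac{53}{12}\right) \left(-29\right) + 7 = \frac{1537}{12} + 7 = \frac{1621}{12}$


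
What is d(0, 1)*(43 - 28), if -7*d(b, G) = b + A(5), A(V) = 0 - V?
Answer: 75/7 ≈ 10.714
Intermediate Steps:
A(V) = -V
d(b, G) = 5/7 - b/7 (d(b, G) = -(b - 1*5)/7 = -(b - 5)/7 = -(-5 + b)/7 = 5/7 - b/7)
d(0, 1)*(43 - 28) = (5/7 - ⅐*0)*(43 - 28) = (5/7 + 0)*15 = (5/7)*15 = 75/7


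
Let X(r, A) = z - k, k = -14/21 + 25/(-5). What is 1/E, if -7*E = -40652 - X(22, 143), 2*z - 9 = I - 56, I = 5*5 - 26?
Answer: 21/121901 ≈ 0.00017227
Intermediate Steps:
I = -1 (I = 25 - 26 = -1)
z = -24 (z = 9/2 + (-1 - 56)/2 = 9/2 + (½)*(-57) = 9/2 - 57/2 = -24)
k = -17/3 (k = -14*1/21 + 25*(-⅕) = -⅔ - 5 = -17/3 ≈ -5.6667)
X(r, A) = -55/3 (X(r, A) = -24 - 1*(-17/3) = -24 + 17/3 = -55/3)
E = 121901/21 (E = -(-40652 - 1*(-55/3))/7 = -(-40652 + 55/3)/7 = -⅐*(-121901/3) = 121901/21 ≈ 5804.8)
1/E = 1/(121901/21) = 21/121901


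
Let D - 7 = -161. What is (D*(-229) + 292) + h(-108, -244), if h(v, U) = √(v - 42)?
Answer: 35558 + 5*I*√6 ≈ 35558.0 + 12.247*I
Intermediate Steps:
D = -154 (D = 7 - 161 = -154)
h(v, U) = √(-42 + v)
(D*(-229) + 292) + h(-108, -244) = (-154*(-229) + 292) + √(-42 - 108) = (35266 + 292) + √(-150) = 35558 + 5*I*√6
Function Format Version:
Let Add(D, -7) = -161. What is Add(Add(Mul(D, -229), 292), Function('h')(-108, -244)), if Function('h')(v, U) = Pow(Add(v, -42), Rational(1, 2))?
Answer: Add(35558, Mul(5, I, Pow(6, Rational(1, 2)))) ≈ Add(35558., Mul(12.247, I))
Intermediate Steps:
D = -154 (D = Add(7, -161) = -154)
Function('h')(v, U) = Pow(Add(-42, v), Rational(1, 2))
Add(Add(Mul(D, -229), 292), Function('h')(-108, -244)) = Add(Add(Mul(-154, -229), 292), Pow(Add(-42, -108), Rational(1, 2))) = Add(Add(35266, 292), Pow(-150, Rational(1, 2))) = Add(35558, Mul(5, I, Pow(6, Rational(1, 2))))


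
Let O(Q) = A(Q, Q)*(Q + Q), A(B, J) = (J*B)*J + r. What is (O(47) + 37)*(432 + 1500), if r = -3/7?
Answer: 18855081036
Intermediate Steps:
r = -3/7 (r = -3*⅐ = -3/7 ≈ -0.42857)
A(B, J) = -3/7 + B*J² (A(B, J) = (J*B)*J - 3/7 = (B*J)*J - 3/7 = B*J² - 3/7 = -3/7 + B*J²)
O(Q) = 2*Q*(-3/7 + Q³) (O(Q) = (-3/7 + Q*Q²)*(Q + Q) = (-3/7 + Q³)*(2*Q) = 2*Q*(-3/7 + Q³))
(O(47) + 37)*(432 + 1500) = (2*47*(-3/7 + 47³) + 37)*(432 + 1500) = (2*47*(-3/7 + 103823) + 37)*1932 = (2*47*(726758/7) + 37)*1932 = (68315252/7 + 37)*1932 = (68315511/7)*1932 = 18855081036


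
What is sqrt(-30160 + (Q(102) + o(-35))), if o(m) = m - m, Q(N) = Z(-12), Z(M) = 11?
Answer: I*sqrt(30149) ≈ 173.63*I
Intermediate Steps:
Q(N) = 11
o(m) = 0
sqrt(-30160 + (Q(102) + o(-35))) = sqrt(-30160 + (11 + 0)) = sqrt(-30160 + 11) = sqrt(-30149) = I*sqrt(30149)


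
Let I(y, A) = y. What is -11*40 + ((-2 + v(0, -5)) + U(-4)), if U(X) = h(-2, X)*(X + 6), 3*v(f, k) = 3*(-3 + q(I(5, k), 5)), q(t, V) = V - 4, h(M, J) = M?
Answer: -448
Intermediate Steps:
q(t, V) = -4 + V
v(f, k) = -2 (v(f, k) = (3*(-3 + (-4 + 5)))/3 = (3*(-3 + 1))/3 = (3*(-2))/3 = (⅓)*(-6) = -2)
U(X) = -12 - 2*X (U(X) = -2*(X + 6) = -2*(6 + X) = -12 - 2*X)
-11*40 + ((-2 + v(0, -5)) + U(-4)) = -11*40 + ((-2 - 2) + (-12 - 2*(-4))) = -440 + (-4 + (-12 + 8)) = -440 + (-4 - 4) = -440 - 8 = -448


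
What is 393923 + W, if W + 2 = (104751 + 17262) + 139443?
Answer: 655377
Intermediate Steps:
W = 261454 (W = -2 + ((104751 + 17262) + 139443) = -2 + (122013 + 139443) = -2 + 261456 = 261454)
393923 + W = 393923 + 261454 = 655377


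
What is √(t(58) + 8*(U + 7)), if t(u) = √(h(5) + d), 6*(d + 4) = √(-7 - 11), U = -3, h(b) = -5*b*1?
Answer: √(128 + 2*√2*√(-58 + I*√2))/2 ≈ 5.6824 + 0.47388*I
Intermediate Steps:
h(b) = -5*b
d = -4 + I*√2/2 (d = -4 + √(-7 - 11)/6 = -4 + √(-18)/6 = -4 + (3*I*√2)/6 = -4 + I*√2/2 ≈ -4.0 + 0.70711*I)
t(u) = √(-29 + I*√2/2) (t(u) = √(-5*5 + (-4 + I*√2/2)) = √(-25 + (-4 + I*√2/2)) = √(-29 + I*√2/2))
√(t(58) + 8*(U + 7)) = √(√(-116 + 2*I*√2)/2 + 8*(-3 + 7)) = √(√(-116 + 2*I*√2)/2 + 8*4) = √(√(-116 + 2*I*√2)/2 + 32) = √(32 + √(-116 + 2*I*√2)/2)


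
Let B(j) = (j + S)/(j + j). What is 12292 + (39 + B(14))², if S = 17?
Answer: 10898057/784 ≈ 13901.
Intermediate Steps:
B(j) = (17 + j)/(2*j) (B(j) = (j + 17)/(j + j) = (17 + j)/((2*j)) = (17 + j)*(1/(2*j)) = (17 + j)/(2*j))
12292 + (39 + B(14))² = 12292 + (39 + (½)*(17 + 14)/14)² = 12292 + (39 + (½)*(1/14)*31)² = 12292 + (39 + 31/28)² = 12292 + (1123/28)² = 12292 + 1261129/784 = 10898057/784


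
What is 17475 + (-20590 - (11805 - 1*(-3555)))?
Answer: -18475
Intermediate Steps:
17475 + (-20590 - (11805 - 1*(-3555))) = 17475 + (-20590 - (11805 + 3555)) = 17475 + (-20590 - 1*15360) = 17475 + (-20590 - 15360) = 17475 - 35950 = -18475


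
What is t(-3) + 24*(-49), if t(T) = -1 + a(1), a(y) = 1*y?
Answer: -1176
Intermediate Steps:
a(y) = y
t(T) = 0 (t(T) = -1 + 1 = 0)
t(-3) + 24*(-49) = 0 + 24*(-49) = 0 - 1176 = -1176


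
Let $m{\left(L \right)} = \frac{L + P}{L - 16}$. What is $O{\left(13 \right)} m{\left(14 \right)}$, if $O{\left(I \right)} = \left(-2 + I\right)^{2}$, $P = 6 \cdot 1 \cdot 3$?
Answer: $-1936$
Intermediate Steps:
$P = 18$ ($P = 6 \cdot 3 = 18$)
$m{\left(L \right)} = \frac{18 + L}{-16 + L}$ ($m{\left(L \right)} = \frac{L + 18}{L - 16} = \frac{18 + L}{-16 + L}$)
$O{\left(13 \right)} m{\left(14 \right)} = \left(-2 + 13\right)^{2} \frac{18 + 14}{-16 + 14} = 11^{2} \frac{1}{-2} \cdot 32 = 121 \left(\left(- \frac{1}{2}\right) 32\right) = 121 \left(-16\right) = -1936$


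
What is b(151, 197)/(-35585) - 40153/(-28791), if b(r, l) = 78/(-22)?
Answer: 15718412404/11269805085 ≈ 1.3947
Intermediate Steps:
b(r, l) = -39/11 (b(r, l) = 78*(-1/22) = -39/11)
b(151, 197)/(-35585) - 40153/(-28791) = -39/11/(-35585) - 40153/(-28791) = -39/11*(-1/35585) - 40153*(-1/28791) = 39/391435 + 40153/28791 = 15718412404/11269805085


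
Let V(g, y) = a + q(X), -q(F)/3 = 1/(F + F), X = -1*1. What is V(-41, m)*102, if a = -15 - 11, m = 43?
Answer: -2499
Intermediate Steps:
X = -1
a = -26
q(F) = -3/(2*F) (q(F) = -3/(F + F) = -3*1/(2*F) = -3/(2*F))
V(g, y) = -49/2 (V(g, y) = -26 - 3/2/(-1) = -26 - 3/2*(-1) = -26 + 3/2 = -49/2)
V(-41, m)*102 = -49/2*102 = -2499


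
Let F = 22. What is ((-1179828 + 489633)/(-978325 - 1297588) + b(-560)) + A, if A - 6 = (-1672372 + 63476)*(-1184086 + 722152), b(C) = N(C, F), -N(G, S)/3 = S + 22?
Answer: 1691467109816845989/2275913 ≈ 7.4320e+11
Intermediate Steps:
N(G, S) = -66 - 3*S (N(G, S) = -3*(S + 22) = -3*(22 + S) = -66 - 3*S)
b(C) = -132 (b(C) = -66 - 3*22 = -66 - 66 = -132)
A = 743203764870 (A = 6 + (-1672372 + 63476)*(-1184086 + 722152) = 6 - 1608896*(-461934) = 6 + 743203764864 = 743203764870)
((-1179828 + 489633)/(-978325 - 1297588) + b(-560)) + A = ((-1179828 + 489633)/(-978325 - 1297588) - 132) + 743203764870 = (-690195/(-2275913) - 132) + 743203764870 = (-690195*(-1/2275913) - 132) + 743203764870 = (690195/2275913 - 132) + 743203764870 = -299730321/2275913 + 743203764870 = 1691467109816845989/2275913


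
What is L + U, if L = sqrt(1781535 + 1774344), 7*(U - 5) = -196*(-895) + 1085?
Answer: 25220 + sqrt(3555879) ≈ 27106.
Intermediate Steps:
U = 25220 (U = 5 + (-196*(-895) + 1085)/7 = 5 + (175420 + 1085)/7 = 5 + (1/7)*176505 = 5 + 25215 = 25220)
L = sqrt(3555879) ≈ 1885.7
L + U = sqrt(3555879) + 25220 = 25220 + sqrt(3555879)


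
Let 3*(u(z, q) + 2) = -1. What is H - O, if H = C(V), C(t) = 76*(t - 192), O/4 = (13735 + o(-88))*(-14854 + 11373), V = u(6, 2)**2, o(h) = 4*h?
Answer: 1676976424/9 ≈ 1.8633e+8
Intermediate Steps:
u(z, q) = -7/3 (u(z, q) = -2 + (1/3)*(-1) = -2 - 1/3 = -7/3)
V = 49/9 (V = (-7/3)**2 = 49/9 ≈ 5.4444)
O = -186344892 (O = 4*((13735 + 4*(-88))*(-14854 + 11373)) = 4*((13735 - 352)*(-3481)) = 4*(13383*(-3481)) = 4*(-46586223) = -186344892)
C(t) = -14592 + 76*t (C(t) = 76*(-192 + t) = -14592 + 76*t)
H = -127604/9 (H = -14592 + 76*(49/9) = -14592 + 3724/9 = -127604/9 ≈ -14178.)
H - O = -127604/9 - 1*(-186344892) = -127604/9 + 186344892 = 1676976424/9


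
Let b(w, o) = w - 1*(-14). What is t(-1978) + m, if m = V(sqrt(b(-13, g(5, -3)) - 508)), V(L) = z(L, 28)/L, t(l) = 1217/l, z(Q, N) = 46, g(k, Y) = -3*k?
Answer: -1217/1978 - 46*I*sqrt(3)/39 ≈ -0.61527 - 2.0429*I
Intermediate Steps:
b(w, o) = 14 + w (b(w, o) = w + 14 = 14 + w)
V(L) = 46/L
m = -46*I*sqrt(3)/39 (m = 46/(sqrt((14 - 13) - 508)) = 46/(sqrt(1 - 508)) = 46/(sqrt(-507)) = 46/((13*I*sqrt(3))) = 46*(-I*sqrt(3)/39) = -46*I*sqrt(3)/39 ≈ -2.0429*I)
t(-1978) + m = 1217/(-1978) - 46*I*sqrt(3)/39 = 1217*(-1/1978) - 46*I*sqrt(3)/39 = -1217/1978 - 46*I*sqrt(3)/39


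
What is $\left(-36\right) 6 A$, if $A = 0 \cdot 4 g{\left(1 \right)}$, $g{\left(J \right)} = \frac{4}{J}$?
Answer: $0$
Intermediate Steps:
$A = 0$ ($A = 0 \cdot 4 \cdot \frac{4}{1} = 0 \cdot 4 \cdot 1 = 0 \cdot 4 = 0$)
$\left(-36\right) 6 A = \left(-36\right) 6 \cdot 0 = \left(-216\right) 0 = 0$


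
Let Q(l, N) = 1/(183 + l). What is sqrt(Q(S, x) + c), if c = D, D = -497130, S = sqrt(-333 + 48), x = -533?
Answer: sqrt((-90974789 - 497130*I*sqrt(285))/(183 + I*sqrt(285))) ≈ 0.e-7 - 705.07*I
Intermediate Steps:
S = I*sqrt(285) (S = sqrt(-285) = I*sqrt(285) ≈ 16.882*I)
c = -497130
sqrt(Q(S, x) + c) = sqrt(1/(183 + I*sqrt(285)) - 497130) = sqrt(-497130 + 1/(183 + I*sqrt(285)))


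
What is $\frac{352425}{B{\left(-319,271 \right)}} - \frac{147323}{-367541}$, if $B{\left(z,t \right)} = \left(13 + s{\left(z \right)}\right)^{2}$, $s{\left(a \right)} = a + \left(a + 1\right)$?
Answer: $\frac{62298225791}{47703881472} \approx 1.3059$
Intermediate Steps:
$s{\left(a \right)} = 1 + 2 a$ ($s{\left(a \right)} = a + \left(1 + a\right) = 1 + 2 a$)
$B{\left(z,t \right)} = \left(14 + 2 z\right)^{2}$ ($B{\left(z,t \right)} = \left(13 + \left(1 + 2 z\right)\right)^{2} = \left(14 + 2 z\right)^{2}$)
$\frac{352425}{B{\left(-319,271 \right)}} - \frac{147323}{-367541} = \frac{352425}{4 \left(7 - 319\right)^{2}} - \frac{147323}{-367541} = \frac{352425}{4 \left(-312\right)^{2}} - - \frac{147323}{367541} = \frac{352425}{4 \cdot 97344} + \frac{147323}{367541} = \frac{352425}{389376} + \frac{147323}{367541} = 352425 \cdot \frac{1}{389376} + \frac{147323}{367541} = \frac{117475}{129792} + \frac{147323}{367541} = \frac{62298225791}{47703881472}$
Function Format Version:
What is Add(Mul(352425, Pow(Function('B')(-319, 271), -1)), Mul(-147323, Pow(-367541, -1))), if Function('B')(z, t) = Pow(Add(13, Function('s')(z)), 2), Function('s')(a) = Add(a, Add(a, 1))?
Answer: Rational(62298225791, 47703881472) ≈ 1.3059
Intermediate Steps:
Function('s')(a) = Add(1, Mul(2, a)) (Function('s')(a) = Add(a, Add(1, a)) = Add(1, Mul(2, a)))
Function('B')(z, t) = Pow(Add(14, Mul(2, z)), 2) (Function('B')(z, t) = Pow(Add(13, Add(1, Mul(2, z))), 2) = Pow(Add(14, Mul(2, z)), 2))
Add(Mul(352425, Pow(Function('B')(-319, 271), -1)), Mul(-147323, Pow(-367541, -1))) = Add(Mul(352425, Pow(Mul(4, Pow(Add(7, -319), 2)), -1)), Mul(-147323, Pow(-367541, -1))) = Add(Mul(352425, Pow(Mul(4, Pow(-312, 2)), -1)), Mul(-147323, Rational(-1, 367541))) = Add(Mul(352425, Pow(Mul(4, 97344), -1)), Rational(147323, 367541)) = Add(Mul(352425, Pow(389376, -1)), Rational(147323, 367541)) = Add(Mul(352425, Rational(1, 389376)), Rational(147323, 367541)) = Add(Rational(117475, 129792), Rational(147323, 367541)) = Rational(62298225791, 47703881472)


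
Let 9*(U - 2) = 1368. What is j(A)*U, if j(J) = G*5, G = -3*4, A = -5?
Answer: -9240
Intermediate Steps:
U = 154 (U = 2 + (⅑)*1368 = 2 + 152 = 154)
G = -12
j(J) = -60 (j(J) = -12*5 = -60)
j(A)*U = -60*154 = -9240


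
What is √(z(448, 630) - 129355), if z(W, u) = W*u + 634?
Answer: √153519 ≈ 391.81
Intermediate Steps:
z(W, u) = 634 + W*u
√(z(448, 630) - 129355) = √((634 + 448*630) - 129355) = √((634 + 282240) - 129355) = √(282874 - 129355) = √153519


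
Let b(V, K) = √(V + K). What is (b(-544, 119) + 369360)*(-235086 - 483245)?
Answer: -265322738160 - 3591655*I*√17 ≈ -2.6532e+11 - 1.4809e+7*I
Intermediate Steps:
b(V, K) = √(K + V)
(b(-544, 119) + 369360)*(-235086 - 483245) = (√(119 - 544) + 369360)*(-235086 - 483245) = (√(-425) + 369360)*(-718331) = (5*I*√17 + 369360)*(-718331) = (369360 + 5*I*√17)*(-718331) = -265322738160 - 3591655*I*√17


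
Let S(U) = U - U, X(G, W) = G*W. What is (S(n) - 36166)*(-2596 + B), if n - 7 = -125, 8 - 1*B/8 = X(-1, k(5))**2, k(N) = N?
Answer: 98805512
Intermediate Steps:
B = -136 (B = 64 - 8*(-1*5)**2 = 64 - 8*(-5)**2 = 64 - 8*25 = 64 - 200 = -136)
n = -118 (n = 7 - 125 = -118)
S(U) = 0
(S(n) - 36166)*(-2596 + B) = (0 - 36166)*(-2596 - 136) = -36166*(-2732) = 98805512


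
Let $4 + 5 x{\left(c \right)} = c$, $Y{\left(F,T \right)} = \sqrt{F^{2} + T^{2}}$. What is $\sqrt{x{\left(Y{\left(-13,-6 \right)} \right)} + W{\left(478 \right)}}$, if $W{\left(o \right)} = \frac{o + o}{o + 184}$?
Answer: $\frac{\sqrt{1764230 + 547805 \sqrt{205}}}{1655} \approx 1.8729$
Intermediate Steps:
$W{\left(o \right)} = \frac{2 o}{184 + o}$
$x{\left(c \right)} = - \frac{4}{5} + \frac{c}{5}$
$\sqrt{x{\left(Y{\left(-13,-6 \right)} \right)} + W{\left(478 \right)}} = \sqrt{\left(- \frac{4}{5} + \frac{\sqrt{\left(-13\right)^{2} + \left(-6\right)^{2}}}{5}\right) + 2 \cdot 478 \frac{1}{184 + 478}} = \sqrt{\left(- \frac{4}{5} + \frac{\sqrt{169 + 36}}{5}\right) + 2 \cdot 478 \cdot \frac{1}{662}} = \sqrt{\left(- \frac{4}{5} + \frac{\sqrt{205}}{5}\right) + 2 \cdot 478 \cdot \frac{1}{662}} = \sqrt{\left(- \frac{4}{5} + \frac{\sqrt{205}}{5}\right) + \frac{478}{331}} = \sqrt{\frac{1066}{1655} + \frac{\sqrt{205}}{5}}$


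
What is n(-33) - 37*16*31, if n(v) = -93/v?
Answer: -201841/11 ≈ -18349.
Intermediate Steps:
n(-33) - 37*16*31 = -93/(-33) - 37*16*31 = -93*(-1/33) - 592*31 = 31/11 - 1*18352 = 31/11 - 18352 = -201841/11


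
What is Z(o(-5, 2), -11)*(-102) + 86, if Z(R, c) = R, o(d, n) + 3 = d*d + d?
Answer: -1648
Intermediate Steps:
o(d, n) = -3 + d + d² (o(d, n) = -3 + (d*d + d) = -3 + (d² + d) = -3 + (d + d²) = -3 + d + d²)
Z(o(-5, 2), -11)*(-102) + 86 = (-3 - 5 + (-5)²)*(-102) + 86 = (-3 - 5 + 25)*(-102) + 86 = 17*(-102) + 86 = -1734 + 86 = -1648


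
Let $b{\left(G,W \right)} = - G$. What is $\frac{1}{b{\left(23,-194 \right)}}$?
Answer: $- \frac{1}{23} \approx -0.043478$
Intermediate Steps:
$\frac{1}{b{\left(23,-194 \right)}} = \frac{1}{\left(-1\right) 23} = \frac{1}{-23} = - \frac{1}{23}$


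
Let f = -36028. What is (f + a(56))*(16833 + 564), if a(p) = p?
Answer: -625804884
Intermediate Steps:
(f + a(56))*(16833 + 564) = (-36028 + 56)*(16833 + 564) = -35972*17397 = -625804884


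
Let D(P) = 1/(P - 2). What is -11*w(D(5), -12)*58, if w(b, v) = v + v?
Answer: 15312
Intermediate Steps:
D(P) = 1/(-2 + P)
w(b, v) = 2*v
-11*w(D(5), -12)*58 = -22*(-12)*58 = -11*(-24)*58 = 264*58 = 15312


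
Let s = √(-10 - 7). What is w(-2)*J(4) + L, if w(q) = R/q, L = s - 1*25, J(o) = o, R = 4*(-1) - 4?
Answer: -9 + I*√17 ≈ -9.0 + 4.1231*I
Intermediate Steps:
R = -8 (R = -4 - 4 = -8)
s = I*√17 (s = √(-17) = I*√17 ≈ 4.1231*I)
L = -25 + I*√17 (L = I*√17 - 1*25 = I*√17 - 25 = -25 + I*√17 ≈ -25.0 + 4.1231*I)
w(q) = -8/q
w(-2)*J(4) + L = -8/(-2)*4 + (-25 + I*√17) = -8*(-½)*4 + (-25 + I*√17) = 4*4 + (-25 + I*√17) = 16 + (-25 + I*√17) = -9 + I*√17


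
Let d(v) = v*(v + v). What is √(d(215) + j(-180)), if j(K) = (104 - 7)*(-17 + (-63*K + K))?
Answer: 3*√130369 ≈ 1083.2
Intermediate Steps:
j(K) = -1649 - 6014*K (j(K) = 97*(-17 - 62*K) = -1649 - 6014*K)
d(v) = 2*v² (d(v) = v*(2*v) = 2*v²)
√(d(215) + j(-180)) = √(2*215² + (-1649 - 6014*(-180))) = √(2*46225 + (-1649 + 1082520)) = √(92450 + 1080871) = √1173321 = 3*√130369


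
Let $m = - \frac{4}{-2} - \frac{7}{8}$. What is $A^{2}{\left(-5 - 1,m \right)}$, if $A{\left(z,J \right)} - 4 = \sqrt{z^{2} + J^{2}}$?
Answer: $\frac{3409}{64} + 3 \sqrt{265} \approx 102.1$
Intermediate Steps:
$m = \frac{9}{8}$ ($m = \left(-4\right) \left(- \frac{1}{2}\right) - \frac{7}{8} = 2 - \frac{7}{8} = \frac{9}{8} \approx 1.125$)
$A{\left(z,J \right)} = 4 + \sqrt{J^{2} + z^{2}}$ ($A{\left(z,J \right)} = 4 + \sqrt{z^{2} + J^{2}} = 4 + \sqrt{J^{2} + z^{2}}$)
$A^{2}{\left(-5 - 1,m \right)} = \left(4 + \sqrt{\left(\frac{9}{8}\right)^{2} + \left(-5 - 1\right)^{2}}\right)^{2} = \left(4 + \sqrt{\frac{81}{64} + \left(-5 - 1\right)^{2}}\right)^{2} = \left(4 + \sqrt{\frac{81}{64} + \left(-6\right)^{2}}\right)^{2} = \left(4 + \sqrt{\frac{81}{64} + 36}\right)^{2} = \left(4 + \sqrt{\frac{2385}{64}}\right)^{2} = \left(4 + \frac{3 \sqrt{265}}{8}\right)^{2}$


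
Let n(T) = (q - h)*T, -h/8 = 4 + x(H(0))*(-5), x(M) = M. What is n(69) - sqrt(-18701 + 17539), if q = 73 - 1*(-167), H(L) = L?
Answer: 18768 - I*sqrt(1162) ≈ 18768.0 - 34.088*I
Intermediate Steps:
q = 240 (q = 73 + 167 = 240)
h = -32 (h = -8*(4 + 0*(-5)) = -8*(4 + 0) = -8*4 = -32)
n(T) = 272*T (n(T) = (240 - 1*(-32))*T = (240 + 32)*T = 272*T)
n(69) - sqrt(-18701 + 17539) = 272*69 - sqrt(-18701 + 17539) = 18768 - sqrt(-1162) = 18768 - I*sqrt(1162)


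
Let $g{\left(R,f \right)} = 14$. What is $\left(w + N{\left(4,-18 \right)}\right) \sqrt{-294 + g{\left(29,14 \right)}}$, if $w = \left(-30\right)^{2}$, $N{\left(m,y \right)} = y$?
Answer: $1764 i \sqrt{70} \approx 14759.0 i$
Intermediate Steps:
$w = 900$
$\left(w + N{\left(4,-18 \right)}\right) \sqrt{-294 + g{\left(29,14 \right)}} = \left(900 - 18\right) \sqrt{-294 + 14} = 882 \sqrt{-280} = 882 \cdot 2 i \sqrt{70} = 1764 i \sqrt{70}$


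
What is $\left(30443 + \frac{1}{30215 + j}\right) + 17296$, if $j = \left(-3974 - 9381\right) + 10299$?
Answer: $\frac{1296543502}{27159} \approx 47739.0$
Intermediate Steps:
$j = -3056$ ($j = -13355 + 10299 = -3056$)
$\left(30443 + \frac{1}{30215 + j}\right) + 17296 = \left(30443 + \frac{1}{30215 - 3056}\right) + 17296 = \left(30443 + \frac{1}{27159}\right) + 17296 = \frac{826801438}{27159} + 17296 = \frac{1296543502}{27159}$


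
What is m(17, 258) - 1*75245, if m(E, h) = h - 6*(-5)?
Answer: -74957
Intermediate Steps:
m(E, h) = 30 + h (m(E, h) = h + 30 = 30 + h)
m(17, 258) - 1*75245 = (30 + 258) - 1*75245 = 288 - 75245 = -74957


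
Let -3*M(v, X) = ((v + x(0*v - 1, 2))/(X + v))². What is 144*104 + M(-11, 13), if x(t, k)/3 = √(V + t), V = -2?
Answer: 89809/6 + 11*I*√3/2 ≈ 14968.0 + 9.5263*I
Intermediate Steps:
x(t, k) = 3*√(-2 + t)
M(v, X) = -(v + 3*I*√3)²/(3*(X + v)²) (M(v, X) = -(v + 3*√(-2 + (0*v - 1)))²/(X + v)²/3 = -(v + 3*√(-2 + (0 - 1)))²/(X + v)²/3 = -(v + 3*√(-2 - 1))²/(X + v)²/3 = -(v + 3*√(-3))²/(X + v)²/3 = -(v + 3*(I*√3))²/(X + v)²/3 = -(v + 3*I*√3)²/(X + v)²/3 = -(v + 3*I*√3)²/(3*(X + v)²))
144*104 + M(-11, 13) = 144*104 - (-11 + 3*I*√3)²/(3*(13 - 11)²) = 14976 - ⅓*(-11 + 3*I*√3)²/2² = 14976 - ⅓*¼*(-11 + 3*I*√3)² = 14976 - (-11 + 3*I*√3)²/12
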